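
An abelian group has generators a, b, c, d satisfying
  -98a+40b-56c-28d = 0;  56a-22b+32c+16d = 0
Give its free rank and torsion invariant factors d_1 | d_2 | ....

rank_ℚ(R)=2; free=4−2=2
SNF(R) diag = [2, 6] → torsion [2, 6]

Answer: M ≅ ℤ^2 ⊕ ℤ/2 ⊕ ℤ/6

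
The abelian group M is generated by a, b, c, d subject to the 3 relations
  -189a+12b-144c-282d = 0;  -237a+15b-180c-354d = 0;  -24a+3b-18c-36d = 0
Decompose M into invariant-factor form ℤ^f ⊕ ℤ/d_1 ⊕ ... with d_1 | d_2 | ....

rank_ℚ(R)=3; free=4−3=1
SNF(R) diag = [3, 3, 6] → torsion [3, 3, 6]

Answer: M ≅ ℤ^1 ⊕ ℤ/3 ⊕ ℤ/3 ⊕ ℤ/6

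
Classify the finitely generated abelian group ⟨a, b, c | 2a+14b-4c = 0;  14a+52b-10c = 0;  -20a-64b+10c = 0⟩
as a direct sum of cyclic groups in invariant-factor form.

rank_ℚ(R)=3; free=3−3=0
SNF(R) diag = [2, 2, 6] → torsion [2, 2, 6]

Answer: M ≅ ℤ/2 ⊕ ℤ/2 ⊕ ℤ/6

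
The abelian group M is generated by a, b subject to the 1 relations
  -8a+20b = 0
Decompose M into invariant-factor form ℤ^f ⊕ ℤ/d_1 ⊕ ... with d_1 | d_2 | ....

Answer: M ≅ ℤ^1 ⊕ ℤ/4

Derivation:
rank_ℚ(R)=1; free=2−1=1
SNF(R) diag = [4] → torsion [4]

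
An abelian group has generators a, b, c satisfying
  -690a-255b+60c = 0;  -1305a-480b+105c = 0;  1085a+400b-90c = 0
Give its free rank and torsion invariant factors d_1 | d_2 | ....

rank_ℚ(R)=3; free=3−3=0
SNF(R) diag = [5, 15, 15] → torsion [5, 15, 15]

Answer: M ≅ ℤ/5 ⊕ ℤ/15 ⊕ ℤ/15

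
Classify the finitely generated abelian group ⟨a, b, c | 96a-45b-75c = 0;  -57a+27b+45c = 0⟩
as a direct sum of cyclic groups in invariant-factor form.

Answer: M ≅ ℤ^1 ⊕ ℤ/3 ⊕ ℤ/3

Derivation:
rank_ℚ(R)=2; free=3−2=1
SNF(R) diag = [3, 3] → torsion [3, 3]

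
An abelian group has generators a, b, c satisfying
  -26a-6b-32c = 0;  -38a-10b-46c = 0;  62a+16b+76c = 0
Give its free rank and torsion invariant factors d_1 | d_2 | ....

Answer: M ≅ ℤ/2 ⊕ ℤ/2 ⊕ ℤ/6

Derivation:
rank_ℚ(R)=3; free=3−3=0
SNF(R) diag = [2, 2, 6] → torsion [2, 2, 6]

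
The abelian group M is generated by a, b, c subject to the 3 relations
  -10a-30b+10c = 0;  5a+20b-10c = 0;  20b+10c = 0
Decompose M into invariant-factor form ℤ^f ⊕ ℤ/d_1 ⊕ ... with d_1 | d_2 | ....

rank_ℚ(R)=3; free=3−3=0
SNF(R) diag = [5, 10, 30] → torsion [5, 10, 30]

Answer: M ≅ ℤ/5 ⊕ ℤ/10 ⊕ ℤ/30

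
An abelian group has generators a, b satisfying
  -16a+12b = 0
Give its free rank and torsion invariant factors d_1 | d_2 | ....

rank_ℚ(R)=1; free=2−1=1
SNF(R) diag = [4] → torsion [4]

Answer: M ≅ ℤ^1 ⊕ ℤ/4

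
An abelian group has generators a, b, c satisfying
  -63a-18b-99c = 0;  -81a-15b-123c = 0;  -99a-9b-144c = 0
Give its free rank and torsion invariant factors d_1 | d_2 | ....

Answer: M ≅ ℤ/3 ⊕ ℤ/9 ⊕ ℤ/27

Derivation:
rank_ℚ(R)=3; free=3−3=0
SNF(R) diag = [3, 9, 27] → torsion [3, 9, 27]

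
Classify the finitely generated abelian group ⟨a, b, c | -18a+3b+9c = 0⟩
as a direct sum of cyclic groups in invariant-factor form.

Answer: M ≅ ℤ^2 ⊕ ℤ/3

Derivation:
rank_ℚ(R)=1; free=3−1=2
SNF(R) diag = [3] → torsion [3]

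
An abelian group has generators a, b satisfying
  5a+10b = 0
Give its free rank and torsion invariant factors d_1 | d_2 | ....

Answer: M ≅ ℤ^1 ⊕ ℤ/5

Derivation:
rank_ℚ(R)=1; free=2−1=1
SNF(R) diag = [5] → torsion [5]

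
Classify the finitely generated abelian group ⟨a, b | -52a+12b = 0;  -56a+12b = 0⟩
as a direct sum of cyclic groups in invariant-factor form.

Answer: M ≅ ℤ/4 ⊕ ℤ/12

Derivation:
rank_ℚ(R)=2; free=2−2=0
SNF(R) diag = [4, 12] → torsion [4, 12]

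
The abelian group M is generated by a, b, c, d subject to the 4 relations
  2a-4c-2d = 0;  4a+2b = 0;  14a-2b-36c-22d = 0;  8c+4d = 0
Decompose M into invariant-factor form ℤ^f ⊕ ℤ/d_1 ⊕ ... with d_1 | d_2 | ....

Answer: M ≅ ℤ/2 ⊕ ℤ/2 ⊕ ℤ/4 ⊕ ℤ/8

Derivation:
rank_ℚ(R)=4; free=4−4=0
SNF(R) diag = [2, 2, 4, 8] → torsion [2, 2, 4, 8]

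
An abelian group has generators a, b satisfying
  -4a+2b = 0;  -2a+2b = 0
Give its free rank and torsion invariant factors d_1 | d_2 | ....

Answer: M ≅ ℤ/2 ⊕ ℤ/2

Derivation:
rank_ℚ(R)=2; free=2−2=0
SNF(R) diag = [2, 2] → torsion [2, 2]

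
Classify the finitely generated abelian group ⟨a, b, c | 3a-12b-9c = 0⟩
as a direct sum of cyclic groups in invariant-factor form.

Answer: M ≅ ℤ^2 ⊕ ℤ/3

Derivation:
rank_ℚ(R)=1; free=3−1=2
SNF(R) diag = [3] → torsion [3]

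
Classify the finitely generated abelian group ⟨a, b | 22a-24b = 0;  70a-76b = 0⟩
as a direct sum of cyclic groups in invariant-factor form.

Answer: M ≅ ℤ/2 ⊕ ℤ/4

Derivation:
rank_ℚ(R)=2; free=2−2=0
SNF(R) diag = [2, 4] → torsion [2, 4]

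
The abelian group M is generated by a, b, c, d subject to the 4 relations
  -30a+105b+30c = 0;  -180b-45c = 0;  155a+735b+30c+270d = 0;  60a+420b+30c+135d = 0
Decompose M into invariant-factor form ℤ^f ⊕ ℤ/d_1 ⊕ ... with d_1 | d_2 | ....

Answer: M ≅ ℤ/5 ⊕ ℤ/15 ⊕ ℤ/45 ⊕ ℤ/135

Derivation:
rank_ℚ(R)=4; free=4−4=0
SNF(R) diag = [5, 15, 45, 135] → torsion [5, 15, 45, 135]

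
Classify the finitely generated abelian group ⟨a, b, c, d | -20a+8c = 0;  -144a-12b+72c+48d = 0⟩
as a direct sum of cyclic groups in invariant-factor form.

Answer: M ≅ ℤ^2 ⊕ ℤ/4 ⊕ ℤ/12

Derivation:
rank_ℚ(R)=2; free=4−2=2
SNF(R) diag = [4, 12] → torsion [4, 12]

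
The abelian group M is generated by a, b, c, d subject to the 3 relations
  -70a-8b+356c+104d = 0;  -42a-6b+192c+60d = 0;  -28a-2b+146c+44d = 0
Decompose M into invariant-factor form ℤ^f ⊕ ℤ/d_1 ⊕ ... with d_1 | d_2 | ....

rank_ℚ(R)=3; free=4−3=1
SNF(R) diag = [2, 6, 18] → torsion [2, 6, 18]

Answer: M ≅ ℤ^1 ⊕ ℤ/2 ⊕ ℤ/6 ⊕ ℤ/18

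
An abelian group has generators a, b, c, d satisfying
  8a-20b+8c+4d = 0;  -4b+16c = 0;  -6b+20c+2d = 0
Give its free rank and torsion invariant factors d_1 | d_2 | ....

rank_ℚ(R)=3; free=4−3=1
SNF(R) diag = [2, 4, 8] → torsion [2, 4, 8]

Answer: M ≅ ℤ^1 ⊕ ℤ/2 ⊕ ℤ/4 ⊕ ℤ/8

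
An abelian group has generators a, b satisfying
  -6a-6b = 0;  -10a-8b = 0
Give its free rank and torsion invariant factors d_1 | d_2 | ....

rank_ℚ(R)=2; free=2−2=0
SNF(R) diag = [2, 6] → torsion [2, 6]

Answer: M ≅ ℤ/2 ⊕ ℤ/6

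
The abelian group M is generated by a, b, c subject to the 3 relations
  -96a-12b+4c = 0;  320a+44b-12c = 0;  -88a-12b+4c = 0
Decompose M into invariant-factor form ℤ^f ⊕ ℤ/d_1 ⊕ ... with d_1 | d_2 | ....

Answer: M ≅ ℤ/4 ⊕ ℤ/8 ⊕ ℤ/8

Derivation:
rank_ℚ(R)=3; free=3−3=0
SNF(R) diag = [4, 8, 8] → torsion [4, 8, 8]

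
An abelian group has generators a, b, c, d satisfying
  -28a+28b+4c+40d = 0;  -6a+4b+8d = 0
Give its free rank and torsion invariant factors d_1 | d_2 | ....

rank_ℚ(R)=2; free=4−2=2
SNF(R) diag = [2, 4] → torsion [2, 4]

Answer: M ≅ ℤ^2 ⊕ ℤ/2 ⊕ ℤ/4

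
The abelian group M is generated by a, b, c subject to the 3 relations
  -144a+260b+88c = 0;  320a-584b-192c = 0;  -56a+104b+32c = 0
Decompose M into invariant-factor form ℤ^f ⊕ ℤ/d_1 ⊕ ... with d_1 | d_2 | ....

rank_ℚ(R)=3; free=3−3=0
SNF(R) diag = [4, 8, 16] → torsion [4, 8, 16]

Answer: M ≅ ℤ/4 ⊕ ℤ/8 ⊕ ℤ/16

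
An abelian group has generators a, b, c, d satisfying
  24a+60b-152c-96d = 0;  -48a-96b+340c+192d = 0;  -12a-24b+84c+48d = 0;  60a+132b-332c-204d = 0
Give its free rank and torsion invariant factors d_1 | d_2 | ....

rank_ℚ(R)=4; free=4−4=0
SNF(R) diag = [4, 12, 12, 36] → torsion [4, 12, 12, 36]

Answer: M ≅ ℤ/4 ⊕ ℤ/12 ⊕ ℤ/12 ⊕ ℤ/36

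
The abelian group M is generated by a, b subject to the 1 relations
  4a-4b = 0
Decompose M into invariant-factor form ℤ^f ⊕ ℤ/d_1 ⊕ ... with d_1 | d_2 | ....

Answer: M ≅ ℤ^1 ⊕ ℤ/4

Derivation:
rank_ℚ(R)=1; free=2−1=1
SNF(R) diag = [4] → torsion [4]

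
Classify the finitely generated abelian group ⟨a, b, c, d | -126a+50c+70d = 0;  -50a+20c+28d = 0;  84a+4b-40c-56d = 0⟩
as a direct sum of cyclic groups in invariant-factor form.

Answer: M ≅ ℤ^1 ⊕ ℤ/2 ⊕ ℤ/2 ⊕ ℤ/4

Derivation:
rank_ℚ(R)=3; free=4−3=1
SNF(R) diag = [2, 2, 4] → torsion [2, 2, 4]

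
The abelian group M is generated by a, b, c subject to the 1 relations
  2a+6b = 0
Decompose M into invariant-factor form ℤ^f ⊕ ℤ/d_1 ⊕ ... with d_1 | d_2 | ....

rank_ℚ(R)=1; free=3−1=2
SNF(R) diag = [2] → torsion [2]

Answer: M ≅ ℤ^2 ⊕ ℤ/2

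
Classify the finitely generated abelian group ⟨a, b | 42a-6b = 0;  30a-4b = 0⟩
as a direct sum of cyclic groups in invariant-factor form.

Answer: M ≅ ℤ/2 ⊕ ℤ/6

Derivation:
rank_ℚ(R)=2; free=2−2=0
SNF(R) diag = [2, 6] → torsion [2, 6]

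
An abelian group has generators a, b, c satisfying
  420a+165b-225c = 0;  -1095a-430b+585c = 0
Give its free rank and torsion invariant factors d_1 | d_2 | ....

rank_ℚ(R)=2; free=3−2=1
SNF(R) diag = [5, 15] → torsion [5, 15]

Answer: M ≅ ℤ^1 ⊕ ℤ/5 ⊕ ℤ/15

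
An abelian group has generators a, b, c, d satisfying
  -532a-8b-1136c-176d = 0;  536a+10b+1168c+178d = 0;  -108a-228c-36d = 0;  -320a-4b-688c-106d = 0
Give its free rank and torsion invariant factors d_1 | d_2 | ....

Answer: M ≅ ℤ/2 ⊕ ℤ/6 ⊕ ℤ/12 ⊕ ℤ/36

Derivation:
rank_ℚ(R)=4; free=4−4=0
SNF(R) diag = [2, 6, 12, 36] → torsion [2, 6, 12, 36]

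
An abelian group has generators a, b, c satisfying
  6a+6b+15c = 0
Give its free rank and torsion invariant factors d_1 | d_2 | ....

Answer: M ≅ ℤ^2 ⊕ ℤ/3

Derivation:
rank_ℚ(R)=1; free=3−1=2
SNF(R) diag = [3] → torsion [3]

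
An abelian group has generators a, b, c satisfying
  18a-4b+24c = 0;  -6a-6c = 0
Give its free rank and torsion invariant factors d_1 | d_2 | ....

rank_ℚ(R)=2; free=3−2=1
SNF(R) diag = [2, 6] → torsion [2, 6]

Answer: M ≅ ℤ^1 ⊕ ℤ/2 ⊕ ℤ/6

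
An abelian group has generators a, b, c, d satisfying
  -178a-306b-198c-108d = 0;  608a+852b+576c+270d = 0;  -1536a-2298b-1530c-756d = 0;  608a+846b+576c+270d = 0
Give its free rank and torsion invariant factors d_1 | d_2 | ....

Answer: M ≅ ℤ/2 ⊕ ℤ/6 ⊕ ℤ/18 ⊕ ℤ/54

Derivation:
rank_ℚ(R)=4; free=4−4=0
SNF(R) diag = [2, 6, 18, 54] → torsion [2, 6, 18, 54]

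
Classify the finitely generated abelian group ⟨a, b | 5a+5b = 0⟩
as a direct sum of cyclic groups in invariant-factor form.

rank_ℚ(R)=1; free=2−1=1
SNF(R) diag = [5] → torsion [5]

Answer: M ≅ ℤ^1 ⊕ ℤ/5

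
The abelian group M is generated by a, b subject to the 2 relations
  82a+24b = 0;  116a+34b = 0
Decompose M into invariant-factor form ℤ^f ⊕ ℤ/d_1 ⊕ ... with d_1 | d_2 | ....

Answer: M ≅ ℤ/2 ⊕ ℤ/2

Derivation:
rank_ℚ(R)=2; free=2−2=0
SNF(R) diag = [2, 2] → torsion [2, 2]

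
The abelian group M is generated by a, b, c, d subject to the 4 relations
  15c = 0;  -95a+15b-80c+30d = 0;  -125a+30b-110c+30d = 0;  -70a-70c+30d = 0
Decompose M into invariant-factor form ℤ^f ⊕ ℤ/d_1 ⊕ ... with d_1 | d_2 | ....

Answer: M ≅ ℤ/5 ⊕ ℤ/15 ⊕ ℤ/15 ⊕ ℤ/30

Derivation:
rank_ℚ(R)=4; free=4−4=0
SNF(R) diag = [5, 15, 15, 30] → torsion [5, 15, 15, 30]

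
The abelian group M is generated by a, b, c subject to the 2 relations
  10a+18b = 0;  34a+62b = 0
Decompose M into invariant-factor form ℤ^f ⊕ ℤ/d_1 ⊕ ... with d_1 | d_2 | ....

rank_ℚ(R)=2; free=3−2=1
SNF(R) diag = [2, 4] → torsion [2, 4]

Answer: M ≅ ℤ^1 ⊕ ℤ/2 ⊕ ℤ/4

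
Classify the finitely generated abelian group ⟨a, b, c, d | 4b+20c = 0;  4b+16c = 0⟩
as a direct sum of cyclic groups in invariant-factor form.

rank_ℚ(R)=2; free=4−2=2
SNF(R) diag = [4, 4] → torsion [4, 4]

Answer: M ≅ ℤ^2 ⊕ ℤ/4 ⊕ ℤ/4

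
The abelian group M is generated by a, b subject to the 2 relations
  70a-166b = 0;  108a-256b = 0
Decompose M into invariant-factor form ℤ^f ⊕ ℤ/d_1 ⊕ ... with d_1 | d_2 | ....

Answer: M ≅ ℤ/2 ⊕ ℤ/4

Derivation:
rank_ℚ(R)=2; free=2−2=0
SNF(R) diag = [2, 4] → torsion [2, 4]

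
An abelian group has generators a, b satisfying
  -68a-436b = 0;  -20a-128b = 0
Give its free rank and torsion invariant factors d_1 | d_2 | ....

rank_ℚ(R)=2; free=2−2=0
SNF(R) diag = [4, 4] → torsion [4, 4]

Answer: M ≅ ℤ/4 ⊕ ℤ/4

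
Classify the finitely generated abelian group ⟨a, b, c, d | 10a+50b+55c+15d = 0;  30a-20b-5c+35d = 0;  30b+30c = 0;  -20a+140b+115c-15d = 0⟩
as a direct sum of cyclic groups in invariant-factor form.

Answer: M ≅ ℤ/5 ⊕ ℤ/10 ⊕ ℤ/30 ⊕ ℤ/30

Derivation:
rank_ℚ(R)=4; free=4−4=0
SNF(R) diag = [5, 10, 30, 30] → torsion [5, 10, 30, 30]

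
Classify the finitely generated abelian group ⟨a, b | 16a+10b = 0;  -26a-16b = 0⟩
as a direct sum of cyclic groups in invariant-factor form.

Answer: M ≅ ℤ/2 ⊕ ℤ/2

Derivation:
rank_ℚ(R)=2; free=2−2=0
SNF(R) diag = [2, 2] → torsion [2, 2]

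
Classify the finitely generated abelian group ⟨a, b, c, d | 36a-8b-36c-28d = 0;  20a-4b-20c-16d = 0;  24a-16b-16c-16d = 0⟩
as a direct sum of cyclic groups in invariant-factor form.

rank_ℚ(R)=3; free=4−3=1
SNF(R) diag = [4, 4, 8] → torsion [4, 4, 8]

Answer: M ≅ ℤ^1 ⊕ ℤ/4 ⊕ ℤ/4 ⊕ ℤ/8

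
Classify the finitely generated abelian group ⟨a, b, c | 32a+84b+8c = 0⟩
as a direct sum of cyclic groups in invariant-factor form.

rank_ℚ(R)=1; free=3−1=2
SNF(R) diag = [4] → torsion [4]

Answer: M ≅ ℤ^2 ⊕ ℤ/4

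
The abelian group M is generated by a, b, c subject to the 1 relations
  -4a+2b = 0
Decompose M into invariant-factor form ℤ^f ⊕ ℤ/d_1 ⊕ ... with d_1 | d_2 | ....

rank_ℚ(R)=1; free=3−1=2
SNF(R) diag = [2] → torsion [2]

Answer: M ≅ ℤ^2 ⊕ ℤ/2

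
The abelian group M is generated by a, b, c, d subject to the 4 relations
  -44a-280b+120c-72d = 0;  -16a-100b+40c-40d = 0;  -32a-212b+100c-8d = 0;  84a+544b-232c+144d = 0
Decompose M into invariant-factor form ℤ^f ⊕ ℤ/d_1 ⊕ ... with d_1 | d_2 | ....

Answer: M ≅ ℤ/4 ⊕ ℤ/4 ⊕ ℤ/4 ⊕ ℤ/8

Derivation:
rank_ℚ(R)=4; free=4−4=0
SNF(R) diag = [4, 4, 4, 8] → torsion [4, 4, 4, 8]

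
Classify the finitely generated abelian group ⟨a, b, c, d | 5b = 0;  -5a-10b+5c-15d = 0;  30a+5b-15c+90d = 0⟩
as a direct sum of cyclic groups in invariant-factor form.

Answer: M ≅ ℤ^1 ⊕ ℤ/5 ⊕ ℤ/5 ⊕ ℤ/15

Derivation:
rank_ℚ(R)=3; free=4−3=1
SNF(R) diag = [5, 5, 15] → torsion [5, 5, 15]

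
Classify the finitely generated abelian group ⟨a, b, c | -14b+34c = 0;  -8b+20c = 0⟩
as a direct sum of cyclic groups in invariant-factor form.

rank_ℚ(R)=2; free=3−2=1
SNF(R) diag = [2, 4] → torsion [2, 4]

Answer: M ≅ ℤ^1 ⊕ ℤ/2 ⊕ ℤ/4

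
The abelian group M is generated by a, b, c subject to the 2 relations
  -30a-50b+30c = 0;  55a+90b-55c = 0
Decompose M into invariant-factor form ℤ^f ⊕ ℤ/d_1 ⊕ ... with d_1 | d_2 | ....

rank_ℚ(R)=2; free=3−2=1
SNF(R) diag = [5, 10] → torsion [5, 10]

Answer: M ≅ ℤ^1 ⊕ ℤ/5 ⊕ ℤ/10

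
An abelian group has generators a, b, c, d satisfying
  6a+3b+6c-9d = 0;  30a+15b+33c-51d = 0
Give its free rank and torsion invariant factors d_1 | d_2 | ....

Answer: M ≅ ℤ^2 ⊕ ℤ/3 ⊕ ℤ/3

Derivation:
rank_ℚ(R)=2; free=4−2=2
SNF(R) diag = [3, 3] → torsion [3, 3]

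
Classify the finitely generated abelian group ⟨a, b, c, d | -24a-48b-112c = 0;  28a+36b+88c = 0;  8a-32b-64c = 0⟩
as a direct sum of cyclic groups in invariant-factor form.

Answer: M ≅ ℤ^1 ⊕ ℤ/4 ⊕ ℤ/8 ⊕ ℤ/16

Derivation:
rank_ℚ(R)=3; free=4−3=1
SNF(R) diag = [4, 8, 16] → torsion [4, 8, 16]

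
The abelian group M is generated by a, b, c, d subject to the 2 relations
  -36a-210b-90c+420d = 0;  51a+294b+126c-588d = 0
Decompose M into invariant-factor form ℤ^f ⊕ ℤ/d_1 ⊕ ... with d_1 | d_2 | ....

Answer: M ≅ ℤ^2 ⊕ ℤ/3 ⊕ ℤ/6

Derivation:
rank_ℚ(R)=2; free=4−2=2
SNF(R) diag = [3, 6] → torsion [3, 6]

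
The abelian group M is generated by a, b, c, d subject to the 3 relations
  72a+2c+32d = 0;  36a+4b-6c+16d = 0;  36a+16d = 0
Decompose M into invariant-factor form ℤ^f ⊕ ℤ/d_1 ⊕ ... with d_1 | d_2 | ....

rank_ℚ(R)=3; free=4−3=1
SNF(R) diag = [2, 4, 4] → torsion [2, 4, 4]

Answer: M ≅ ℤ^1 ⊕ ℤ/2 ⊕ ℤ/4 ⊕ ℤ/4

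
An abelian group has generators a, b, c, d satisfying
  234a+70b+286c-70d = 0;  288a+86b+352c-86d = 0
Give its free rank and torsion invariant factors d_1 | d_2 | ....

Answer: M ≅ ℤ^2 ⊕ ℤ/2 ⊕ ℤ/2

Derivation:
rank_ℚ(R)=2; free=4−2=2
SNF(R) diag = [2, 2] → torsion [2, 2]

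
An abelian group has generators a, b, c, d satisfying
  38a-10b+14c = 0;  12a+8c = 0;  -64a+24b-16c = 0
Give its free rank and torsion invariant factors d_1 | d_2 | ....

rank_ℚ(R)=3; free=4−3=1
SNF(R) diag = [2, 4, 8] → torsion [2, 4, 8]

Answer: M ≅ ℤ^1 ⊕ ℤ/2 ⊕ ℤ/4 ⊕ ℤ/8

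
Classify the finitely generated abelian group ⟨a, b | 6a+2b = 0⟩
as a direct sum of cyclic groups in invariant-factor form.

rank_ℚ(R)=1; free=2−1=1
SNF(R) diag = [2] → torsion [2]

Answer: M ≅ ℤ^1 ⊕ ℤ/2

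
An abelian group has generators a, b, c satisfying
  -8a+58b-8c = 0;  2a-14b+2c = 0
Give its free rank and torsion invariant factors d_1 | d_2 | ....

rank_ℚ(R)=2; free=3−2=1
SNF(R) diag = [2, 2] → torsion [2, 2]

Answer: M ≅ ℤ^1 ⊕ ℤ/2 ⊕ ℤ/2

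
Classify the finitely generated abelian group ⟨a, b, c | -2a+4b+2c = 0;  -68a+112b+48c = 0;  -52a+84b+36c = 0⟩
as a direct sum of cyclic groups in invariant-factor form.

Answer: M ≅ ℤ/2 ⊕ ℤ/4 ⊕ ℤ/4

Derivation:
rank_ℚ(R)=3; free=3−3=0
SNF(R) diag = [2, 4, 4] → torsion [2, 4, 4]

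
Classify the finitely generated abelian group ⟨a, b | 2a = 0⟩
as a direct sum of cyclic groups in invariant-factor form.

Answer: M ≅ ℤ^1 ⊕ ℤ/2

Derivation:
rank_ℚ(R)=1; free=2−1=1
SNF(R) diag = [2] → torsion [2]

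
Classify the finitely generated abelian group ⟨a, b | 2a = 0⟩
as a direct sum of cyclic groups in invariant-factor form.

Answer: M ≅ ℤ^1 ⊕ ℤ/2

Derivation:
rank_ℚ(R)=1; free=2−1=1
SNF(R) diag = [2] → torsion [2]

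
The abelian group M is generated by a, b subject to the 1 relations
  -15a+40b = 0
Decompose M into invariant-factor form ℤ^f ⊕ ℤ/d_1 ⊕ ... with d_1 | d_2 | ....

rank_ℚ(R)=1; free=2−1=1
SNF(R) diag = [5] → torsion [5]

Answer: M ≅ ℤ^1 ⊕ ℤ/5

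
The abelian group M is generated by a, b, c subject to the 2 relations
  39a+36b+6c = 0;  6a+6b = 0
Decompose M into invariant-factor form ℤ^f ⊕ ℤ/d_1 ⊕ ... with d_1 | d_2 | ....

rank_ℚ(R)=2; free=3−2=1
SNF(R) diag = [3, 6] → torsion [3, 6]

Answer: M ≅ ℤ^1 ⊕ ℤ/3 ⊕ ℤ/6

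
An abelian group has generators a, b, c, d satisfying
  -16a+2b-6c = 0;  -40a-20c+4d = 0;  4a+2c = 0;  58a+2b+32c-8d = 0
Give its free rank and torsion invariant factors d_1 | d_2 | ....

rank_ℚ(R)=4; free=4−4=0
SNF(R) diag = [2, 2, 2, 4] → torsion [2, 2, 2, 4]

Answer: M ≅ ℤ/2 ⊕ ℤ/2 ⊕ ℤ/2 ⊕ ℤ/4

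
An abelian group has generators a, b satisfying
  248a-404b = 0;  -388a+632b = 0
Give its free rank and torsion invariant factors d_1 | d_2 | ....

rank_ℚ(R)=2; free=2−2=0
SNF(R) diag = [4, 4] → torsion [4, 4]

Answer: M ≅ ℤ/4 ⊕ ℤ/4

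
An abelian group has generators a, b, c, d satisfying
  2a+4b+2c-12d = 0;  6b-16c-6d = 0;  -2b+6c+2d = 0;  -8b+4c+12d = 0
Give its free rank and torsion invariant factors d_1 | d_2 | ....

rank_ℚ(R)=4; free=4−4=0
SNF(R) diag = [2, 2, 2, 4] → torsion [2, 2, 2, 4]

Answer: M ≅ ℤ/2 ⊕ ℤ/2 ⊕ ℤ/2 ⊕ ℤ/4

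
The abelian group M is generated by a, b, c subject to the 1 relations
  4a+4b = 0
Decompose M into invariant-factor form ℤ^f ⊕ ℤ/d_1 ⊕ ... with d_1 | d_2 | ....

Answer: M ≅ ℤ^2 ⊕ ℤ/4

Derivation:
rank_ℚ(R)=1; free=3−1=2
SNF(R) diag = [4] → torsion [4]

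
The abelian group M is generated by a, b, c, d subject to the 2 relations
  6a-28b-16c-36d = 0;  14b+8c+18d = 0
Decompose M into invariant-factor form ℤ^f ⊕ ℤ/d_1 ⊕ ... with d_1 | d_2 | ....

Answer: M ≅ ℤ^2 ⊕ ℤ/2 ⊕ ℤ/6

Derivation:
rank_ℚ(R)=2; free=4−2=2
SNF(R) diag = [2, 6] → torsion [2, 6]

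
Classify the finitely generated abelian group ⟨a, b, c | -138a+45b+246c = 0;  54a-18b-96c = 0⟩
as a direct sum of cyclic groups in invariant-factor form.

Answer: M ≅ ℤ^1 ⊕ ℤ/3 ⊕ ℤ/6

Derivation:
rank_ℚ(R)=2; free=3−2=1
SNF(R) diag = [3, 6] → torsion [3, 6]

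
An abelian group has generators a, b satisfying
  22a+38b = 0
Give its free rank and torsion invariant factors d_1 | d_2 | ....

Answer: M ≅ ℤ^1 ⊕ ℤ/2

Derivation:
rank_ℚ(R)=1; free=2−1=1
SNF(R) diag = [2] → torsion [2]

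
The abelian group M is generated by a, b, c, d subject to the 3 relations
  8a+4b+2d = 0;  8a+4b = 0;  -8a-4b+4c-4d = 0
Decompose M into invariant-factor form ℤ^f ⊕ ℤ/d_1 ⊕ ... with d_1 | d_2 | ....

rank_ℚ(R)=3; free=4−3=1
SNF(R) diag = [2, 4, 4] → torsion [2, 4, 4]

Answer: M ≅ ℤ^1 ⊕ ℤ/2 ⊕ ℤ/4 ⊕ ℤ/4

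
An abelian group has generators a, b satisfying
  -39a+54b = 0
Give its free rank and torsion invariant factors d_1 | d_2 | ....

Answer: M ≅ ℤ^1 ⊕ ℤ/3

Derivation:
rank_ℚ(R)=1; free=2−1=1
SNF(R) diag = [3] → torsion [3]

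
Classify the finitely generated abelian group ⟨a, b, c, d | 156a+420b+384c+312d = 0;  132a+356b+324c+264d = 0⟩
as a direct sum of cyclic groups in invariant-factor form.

Answer: M ≅ ℤ^2 ⊕ ℤ/4 ⊕ ℤ/12

Derivation:
rank_ℚ(R)=2; free=4−2=2
SNF(R) diag = [4, 12] → torsion [4, 12]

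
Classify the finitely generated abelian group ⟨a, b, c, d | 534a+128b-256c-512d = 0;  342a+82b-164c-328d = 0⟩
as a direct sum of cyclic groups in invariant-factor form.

Answer: M ≅ ℤ^2 ⊕ ℤ/2 ⊕ ℤ/6

Derivation:
rank_ℚ(R)=2; free=4−2=2
SNF(R) diag = [2, 6] → torsion [2, 6]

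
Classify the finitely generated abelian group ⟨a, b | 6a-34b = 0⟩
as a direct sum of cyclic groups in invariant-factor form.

rank_ℚ(R)=1; free=2−1=1
SNF(R) diag = [2] → torsion [2]

Answer: M ≅ ℤ^1 ⊕ ℤ/2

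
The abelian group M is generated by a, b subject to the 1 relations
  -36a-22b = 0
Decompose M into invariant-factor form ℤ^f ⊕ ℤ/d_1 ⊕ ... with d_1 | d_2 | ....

Answer: M ≅ ℤ^1 ⊕ ℤ/2

Derivation:
rank_ℚ(R)=1; free=2−1=1
SNF(R) diag = [2] → torsion [2]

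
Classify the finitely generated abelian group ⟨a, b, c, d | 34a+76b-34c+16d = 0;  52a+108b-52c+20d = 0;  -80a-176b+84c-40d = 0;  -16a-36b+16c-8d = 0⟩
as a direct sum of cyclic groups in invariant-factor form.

rank_ℚ(R)=4; free=4−4=0
SNF(R) diag = [2, 4, 4, 12] → torsion [2, 4, 4, 12]

Answer: M ≅ ℤ/2 ⊕ ℤ/4 ⊕ ℤ/4 ⊕ ℤ/12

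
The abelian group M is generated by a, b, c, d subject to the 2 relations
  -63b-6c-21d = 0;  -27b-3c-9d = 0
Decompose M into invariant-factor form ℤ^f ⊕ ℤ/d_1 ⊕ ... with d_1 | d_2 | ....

Answer: M ≅ ℤ^2 ⊕ ℤ/3 ⊕ ℤ/3

Derivation:
rank_ℚ(R)=2; free=4−2=2
SNF(R) diag = [3, 3] → torsion [3, 3]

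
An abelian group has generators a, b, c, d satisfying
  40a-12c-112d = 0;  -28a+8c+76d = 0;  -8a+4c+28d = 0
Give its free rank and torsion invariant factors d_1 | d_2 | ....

Answer: M ≅ ℤ^1 ⊕ ℤ/4 ⊕ ℤ/4 ⊕ ℤ/4

Derivation:
rank_ℚ(R)=3; free=4−3=1
SNF(R) diag = [4, 4, 4] → torsion [4, 4, 4]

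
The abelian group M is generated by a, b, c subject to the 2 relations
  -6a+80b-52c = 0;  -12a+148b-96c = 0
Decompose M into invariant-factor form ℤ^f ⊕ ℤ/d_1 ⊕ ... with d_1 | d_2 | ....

Answer: M ≅ ℤ^1 ⊕ ℤ/2 ⊕ ℤ/4

Derivation:
rank_ℚ(R)=2; free=3−2=1
SNF(R) diag = [2, 4] → torsion [2, 4]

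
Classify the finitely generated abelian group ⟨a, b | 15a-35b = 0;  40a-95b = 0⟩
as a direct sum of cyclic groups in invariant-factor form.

rank_ℚ(R)=2; free=2−2=0
SNF(R) diag = [5, 5] → torsion [5, 5]

Answer: M ≅ ℤ/5 ⊕ ℤ/5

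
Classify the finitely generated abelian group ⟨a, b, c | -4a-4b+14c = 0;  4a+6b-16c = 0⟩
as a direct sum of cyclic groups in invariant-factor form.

Answer: M ≅ ℤ^1 ⊕ ℤ/2 ⊕ ℤ/2

Derivation:
rank_ℚ(R)=2; free=3−2=1
SNF(R) diag = [2, 2] → torsion [2, 2]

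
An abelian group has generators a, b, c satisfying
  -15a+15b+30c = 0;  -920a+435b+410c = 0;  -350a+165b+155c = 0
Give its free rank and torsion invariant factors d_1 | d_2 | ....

Answer: M ≅ ℤ/5 ⊕ ℤ/15 ⊕ ℤ/45

Derivation:
rank_ℚ(R)=3; free=3−3=0
SNF(R) diag = [5, 15, 45] → torsion [5, 15, 45]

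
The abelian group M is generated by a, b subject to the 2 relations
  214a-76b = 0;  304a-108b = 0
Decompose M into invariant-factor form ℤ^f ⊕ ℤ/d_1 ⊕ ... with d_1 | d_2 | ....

Answer: M ≅ ℤ/2 ⊕ ℤ/4

Derivation:
rank_ℚ(R)=2; free=2−2=0
SNF(R) diag = [2, 4] → torsion [2, 4]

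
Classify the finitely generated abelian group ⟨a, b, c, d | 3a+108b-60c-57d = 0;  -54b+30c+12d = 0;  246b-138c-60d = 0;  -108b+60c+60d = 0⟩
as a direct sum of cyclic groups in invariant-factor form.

Answer: M ≅ ℤ/3 ⊕ ℤ/6 ⊕ ℤ/12 ⊕ ℤ/36

Derivation:
rank_ℚ(R)=4; free=4−4=0
SNF(R) diag = [3, 6, 12, 36] → torsion [3, 6, 12, 36]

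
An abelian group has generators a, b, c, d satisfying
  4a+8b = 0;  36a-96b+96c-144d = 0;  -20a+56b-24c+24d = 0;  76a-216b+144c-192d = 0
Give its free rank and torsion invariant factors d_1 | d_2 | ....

Answer: M ≅ ℤ/4 ⊕ ℤ/8 ⊕ ℤ/24 ⊕ ℤ/48

Derivation:
rank_ℚ(R)=4; free=4−4=0
SNF(R) diag = [4, 8, 24, 48] → torsion [4, 8, 24, 48]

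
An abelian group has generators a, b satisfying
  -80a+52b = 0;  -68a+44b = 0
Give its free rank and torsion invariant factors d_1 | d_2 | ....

Answer: M ≅ ℤ/4 ⊕ ℤ/4

Derivation:
rank_ℚ(R)=2; free=2−2=0
SNF(R) diag = [4, 4] → torsion [4, 4]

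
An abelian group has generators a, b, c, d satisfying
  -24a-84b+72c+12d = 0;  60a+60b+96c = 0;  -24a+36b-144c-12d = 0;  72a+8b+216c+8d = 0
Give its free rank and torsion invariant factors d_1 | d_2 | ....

rank_ℚ(R)=4; free=4−4=0
SNF(R) diag = [4, 12, 24, 72] → torsion [4, 12, 24, 72]

Answer: M ≅ ℤ/4 ⊕ ℤ/12 ⊕ ℤ/24 ⊕ ℤ/72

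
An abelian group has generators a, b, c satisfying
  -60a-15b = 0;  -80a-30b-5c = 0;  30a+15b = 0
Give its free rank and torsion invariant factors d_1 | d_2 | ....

rank_ℚ(R)=3; free=3−3=0
SNF(R) diag = [5, 15, 30] → torsion [5, 15, 30]

Answer: M ≅ ℤ/5 ⊕ ℤ/15 ⊕ ℤ/30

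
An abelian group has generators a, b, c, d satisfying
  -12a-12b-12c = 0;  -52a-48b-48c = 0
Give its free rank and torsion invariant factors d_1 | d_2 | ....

Answer: M ≅ ℤ^2 ⊕ ℤ/4 ⊕ ℤ/12

Derivation:
rank_ℚ(R)=2; free=4−2=2
SNF(R) diag = [4, 12] → torsion [4, 12]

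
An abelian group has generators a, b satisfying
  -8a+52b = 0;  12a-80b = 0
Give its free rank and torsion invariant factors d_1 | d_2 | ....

Answer: M ≅ ℤ/4 ⊕ ℤ/4

Derivation:
rank_ℚ(R)=2; free=2−2=0
SNF(R) diag = [4, 4] → torsion [4, 4]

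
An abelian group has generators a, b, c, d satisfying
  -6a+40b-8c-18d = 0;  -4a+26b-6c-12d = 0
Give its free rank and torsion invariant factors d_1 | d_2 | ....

Answer: M ≅ ℤ^2 ⊕ ℤ/2 ⊕ ℤ/2

Derivation:
rank_ℚ(R)=2; free=4−2=2
SNF(R) diag = [2, 2] → torsion [2, 2]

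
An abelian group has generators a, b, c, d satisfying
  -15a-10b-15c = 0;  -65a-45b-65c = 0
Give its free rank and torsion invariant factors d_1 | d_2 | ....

Answer: M ≅ ℤ^2 ⊕ ℤ/5 ⊕ ℤ/5

Derivation:
rank_ℚ(R)=2; free=4−2=2
SNF(R) diag = [5, 5] → torsion [5, 5]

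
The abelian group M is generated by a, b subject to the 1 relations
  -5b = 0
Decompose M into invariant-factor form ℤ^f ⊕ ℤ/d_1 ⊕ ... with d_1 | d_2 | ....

Answer: M ≅ ℤ^1 ⊕ ℤ/5

Derivation:
rank_ℚ(R)=1; free=2−1=1
SNF(R) diag = [5] → torsion [5]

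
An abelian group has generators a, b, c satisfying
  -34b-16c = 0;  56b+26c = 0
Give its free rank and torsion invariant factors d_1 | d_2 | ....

Answer: M ≅ ℤ^1 ⊕ ℤ/2 ⊕ ℤ/6

Derivation:
rank_ℚ(R)=2; free=3−2=1
SNF(R) diag = [2, 6] → torsion [2, 6]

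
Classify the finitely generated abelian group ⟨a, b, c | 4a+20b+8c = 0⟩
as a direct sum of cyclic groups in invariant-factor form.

rank_ℚ(R)=1; free=3−1=2
SNF(R) diag = [4] → torsion [4]

Answer: M ≅ ℤ^2 ⊕ ℤ/4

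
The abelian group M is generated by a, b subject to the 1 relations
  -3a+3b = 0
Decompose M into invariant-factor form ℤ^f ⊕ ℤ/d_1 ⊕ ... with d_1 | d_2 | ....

Answer: M ≅ ℤ^1 ⊕ ℤ/3

Derivation:
rank_ℚ(R)=1; free=2−1=1
SNF(R) diag = [3] → torsion [3]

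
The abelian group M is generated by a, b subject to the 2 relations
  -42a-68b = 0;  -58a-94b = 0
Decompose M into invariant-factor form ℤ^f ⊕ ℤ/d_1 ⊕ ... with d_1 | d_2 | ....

Answer: M ≅ ℤ/2 ⊕ ℤ/2

Derivation:
rank_ℚ(R)=2; free=2−2=0
SNF(R) diag = [2, 2] → torsion [2, 2]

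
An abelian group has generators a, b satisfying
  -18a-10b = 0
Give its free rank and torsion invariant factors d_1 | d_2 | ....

rank_ℚ(R)=1; free=2−1=1
SNF(R) diag = [2] → torsion [2]

Answer: M ≅ ℤ^1 ⊕ ℤ/2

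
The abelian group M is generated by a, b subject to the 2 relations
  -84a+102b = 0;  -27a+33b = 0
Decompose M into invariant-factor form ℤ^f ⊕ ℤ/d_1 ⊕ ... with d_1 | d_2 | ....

rank_ℚ(R)=2; free=2−2=0
SNF(R) diag = [3, 6] → torsion [3, 6]

Answer: M ≅ ℤ/3 ⊕ ℤ/6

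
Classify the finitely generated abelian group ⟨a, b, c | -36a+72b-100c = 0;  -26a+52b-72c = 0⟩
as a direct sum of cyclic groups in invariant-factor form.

Answer: M ≅ ℤ^1 ⊕ ℤ/2 ⊕ ℤ/4

Derivation:
rank_ℚ(R)=2; free=3−2=1
SNF(R) diag = [2, 4] → torsion [2, 4]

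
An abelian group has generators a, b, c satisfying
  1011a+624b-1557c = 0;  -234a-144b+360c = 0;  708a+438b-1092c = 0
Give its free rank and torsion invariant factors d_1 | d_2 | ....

Answer: M ≅ ℤ/3 ⊕ ℤ/6 ⊕ ℤ/18

Derivation:
rank_ℚ(R)=3; free=3−3=0
SNF(R) diag = [3, 6, 18] → torsion [3, 6, 18]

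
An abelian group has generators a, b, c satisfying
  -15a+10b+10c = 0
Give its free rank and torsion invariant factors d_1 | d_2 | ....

rank_ℚ(R)=1; free=3−1=2
SNF(R) diag = [5] → torsion [5]

Answer: M ≅ ℤ^2 ⊕ ℤ/5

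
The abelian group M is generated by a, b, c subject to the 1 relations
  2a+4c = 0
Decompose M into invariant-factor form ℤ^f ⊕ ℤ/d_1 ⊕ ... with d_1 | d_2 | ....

rank_ℚ(R)=1; free=3−1=2
SNF(R) diag = [2] → torsion [2]

Answer: M ≅ ℤ^2 ⊕ ℤ/2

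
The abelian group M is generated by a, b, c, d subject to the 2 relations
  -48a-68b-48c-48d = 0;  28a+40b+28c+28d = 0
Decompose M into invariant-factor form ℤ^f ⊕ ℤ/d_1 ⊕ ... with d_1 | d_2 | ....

rank_ℚ(R)=2; free=4−2=2
SNF(R) diag = [4, 4] → torsion [4, 4]

Answer: M ≅ ℤ^2 ⊕ ℤ/4 ⊕ ℤ/4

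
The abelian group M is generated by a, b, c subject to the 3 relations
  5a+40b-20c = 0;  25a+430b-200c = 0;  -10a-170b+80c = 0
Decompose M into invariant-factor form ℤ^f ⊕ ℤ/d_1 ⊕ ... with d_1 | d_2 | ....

Answer: M ≅ ℤ/5 ⊕ ℤ/10 ⊕ ℤ/20

Derivation:
rank_ℚ(R)=3; free=3−3=0
SNF(R) diag = [5, 10, 20] → torsion [5, 10, 20]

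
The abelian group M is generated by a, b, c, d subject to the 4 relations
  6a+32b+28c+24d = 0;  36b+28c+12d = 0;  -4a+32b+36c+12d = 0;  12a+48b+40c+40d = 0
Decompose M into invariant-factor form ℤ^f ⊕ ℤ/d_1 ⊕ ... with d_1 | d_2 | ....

Answer: M ≅ ℤ/2 ⊕ ℤ/4 ⊕ ℤ/4 ⊕ ℤ/8

Derivation:
rank_ℚ(R)=4; free=4−4=0
SNF(R) diag = [2, 4, 4, 8] → torsion [2, 4, 4, 8]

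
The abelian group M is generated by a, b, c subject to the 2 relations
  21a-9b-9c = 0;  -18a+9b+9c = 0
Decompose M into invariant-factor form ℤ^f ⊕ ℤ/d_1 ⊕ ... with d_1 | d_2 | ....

Answer: M ≅ ℤ^1 ⊕ ℤ/3 ⊕ ℤ/9

Derivation:
rank_ℚ(R)=2; free=3−2=1
SNF(R) diag = [3, 9] → torsion [3, 9]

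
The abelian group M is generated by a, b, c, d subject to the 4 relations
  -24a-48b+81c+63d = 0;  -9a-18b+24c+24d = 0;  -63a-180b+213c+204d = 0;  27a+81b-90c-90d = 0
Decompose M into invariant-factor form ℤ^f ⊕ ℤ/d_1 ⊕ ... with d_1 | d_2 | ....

rank_ℚ(R)=4; free=4−4=0
SNF(R) diag = [3, 3, 9, 27] → torsion [3, 3, 9, 27]

Answer: M ≅ ℤ/3 ⊕ ℤ/3 ⊕ ℤ/9 ⊕ ℤ/27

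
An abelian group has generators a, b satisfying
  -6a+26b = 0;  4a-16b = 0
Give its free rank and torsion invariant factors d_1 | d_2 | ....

rank_ℚ(R)=2; free=2−2=0
SNF(R) diag = [2, 4] → torsion [2, 4]

Answer: M ≅ ℤ/2 ⊕ ℤ/4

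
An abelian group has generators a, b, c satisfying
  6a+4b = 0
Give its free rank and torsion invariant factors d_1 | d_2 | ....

rank_ℚ(R)=1; free=3−1=2
SNF(R) diag = [2] → torsion [2]

Answer: M ≅ ℤ^2 ⊕ ℤ/2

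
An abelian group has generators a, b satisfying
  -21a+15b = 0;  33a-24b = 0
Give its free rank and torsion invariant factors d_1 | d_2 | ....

Answer: M ≅ ℤ/3 ⊕ ℤ/3

Derivation:
rank_ℚ(R)=2; free=2−2=0
SNF(R) diag = [3, 3] → torsion [3, 3]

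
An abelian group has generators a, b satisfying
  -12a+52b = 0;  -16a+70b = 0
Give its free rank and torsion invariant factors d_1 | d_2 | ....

Answer: M ≅ ℤ/2 ⊕ ℤ/4

Derivation:
rank_ℚ(R)=2; free=2−2=0
SNF(R) diag = [2, 4] → torsion [2, 4]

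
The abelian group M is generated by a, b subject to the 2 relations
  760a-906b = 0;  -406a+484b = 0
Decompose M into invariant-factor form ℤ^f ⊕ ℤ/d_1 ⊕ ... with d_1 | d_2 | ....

Answer: M ≅ ℤ/2 ⊕ ℤ/2

Derivation:
rank_ℚ(R)=2; free=2−2=0
SNF(R) diag = [2, 2] → torsion [2, 2]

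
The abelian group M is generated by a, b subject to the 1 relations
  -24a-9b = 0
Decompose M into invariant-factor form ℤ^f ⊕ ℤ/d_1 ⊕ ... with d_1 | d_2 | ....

rank_ℚ(R)=1; free=2−1=1
SNF(R) diag = [3] → torsion [3]

Answer: M ≅ ℤ^1 ⊕ ℤ/3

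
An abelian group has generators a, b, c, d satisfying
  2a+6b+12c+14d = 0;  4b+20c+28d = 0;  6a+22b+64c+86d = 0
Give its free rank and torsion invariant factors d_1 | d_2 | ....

rank_ℚ(R)=3; free=4−3=1
SNF(R) diag = [2, 4, 8] → torsion [2, 4, 8]

Answer: M ≅ ℤ^1 ⊕ ℤ/2 ⊕ ℤ/4 ⊕ ℤ/8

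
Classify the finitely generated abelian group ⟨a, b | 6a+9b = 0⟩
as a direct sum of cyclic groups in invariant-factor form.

rank_ℚ(R)=1; free=2−1=1
SNF(R) diag = [3] → torsion [3]

Answer: M ≅ ℤ^1 ⊕ ℤ/3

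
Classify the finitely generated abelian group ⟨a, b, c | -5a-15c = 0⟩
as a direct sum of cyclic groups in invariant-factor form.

Answer: M ≅ ℤ^2 ⊕ ℤ/5

Derivation:
rank_ℚ(R)=1; free=3−1=2
SNF(R) diag = [5] → torsion [5]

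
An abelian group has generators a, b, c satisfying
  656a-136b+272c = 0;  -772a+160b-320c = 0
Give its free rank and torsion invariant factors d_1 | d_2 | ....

Answer: M ≅ ℤ^1 ⊕ ℤ/4 ⊕ ℤ/8

Derivation:
rank_ℚ(R)=2; free=3−2=1
SNF(R) diag = [4, 8] → torsion [4, 8]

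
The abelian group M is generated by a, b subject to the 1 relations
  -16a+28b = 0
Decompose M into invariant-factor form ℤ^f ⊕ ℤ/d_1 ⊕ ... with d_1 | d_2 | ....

Answer: M ≅ ℤ^1 ⊕ ℤ/4

Derivation:
rank_ℚ(R)=1; free=2−1=1
SNF(R) diag = [4] → torsion [4]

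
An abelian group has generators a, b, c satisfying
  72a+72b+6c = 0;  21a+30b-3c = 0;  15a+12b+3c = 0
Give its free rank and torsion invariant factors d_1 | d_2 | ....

Answer: M ≅ ℤ/3 ⊕ ℤ/6 ⊕ ℤ/6

Derivation:
rank_ℚ(R)=3; free=3−3=0
SNF(R) diag = [3, 6, 6] → torsion [3, 6, 6]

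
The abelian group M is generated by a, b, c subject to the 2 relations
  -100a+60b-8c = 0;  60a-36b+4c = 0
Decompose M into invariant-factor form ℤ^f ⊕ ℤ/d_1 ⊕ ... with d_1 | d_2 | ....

rank_ℚ(R)=2; free=3−2=1
SNF(R) diag = [4, 4] → torsion [4, 4]

Answer: M ≅ ℤ^1 ⊕ ℤ/4 ⊕ ℤ/4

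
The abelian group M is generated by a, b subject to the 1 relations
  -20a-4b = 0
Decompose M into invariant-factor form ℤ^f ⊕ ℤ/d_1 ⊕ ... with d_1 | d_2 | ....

Answer: M ≅ ℤ^1 ⊕ ℤ/4

Derivation:
rank_ℚ(R)=1; free=2−1=1
SNF(R) diag = [4] → torsion [4]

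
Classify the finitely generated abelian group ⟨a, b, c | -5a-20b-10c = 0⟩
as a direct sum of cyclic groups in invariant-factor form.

Answer: M ≅ ℤ^2 ⊕ ℤ/5

Derivation:
rank_ℚ(R)=1; free=3−1=2
SNF(R) diag = [5] → torsion [5]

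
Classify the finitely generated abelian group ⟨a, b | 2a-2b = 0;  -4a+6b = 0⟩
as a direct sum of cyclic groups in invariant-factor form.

Answer: M ≅ ℤ/2 ⊕ ℤ/2

Derivation:
rank_ℚ(R)=2; free=2−2=0
SNF(R) diag = [2, 2] → torsion [2, 2]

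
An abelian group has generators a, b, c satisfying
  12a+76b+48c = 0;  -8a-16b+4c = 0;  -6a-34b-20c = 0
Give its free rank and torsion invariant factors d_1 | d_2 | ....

rank_ℚ(R)=3; free=3−3=0
SNF(R) diag = [2, 4, 8] → torsion [2, 4, 8]

Answer: M ≅ ℤ/2 ⊕ ℤ/4 ⊕ ℤ/8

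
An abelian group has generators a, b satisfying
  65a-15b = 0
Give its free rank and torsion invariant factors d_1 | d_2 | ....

rank_ℚ(R)=1; free=2−1=1
SNF(R) diag = [5] → torsion [5]

Answer: M ≅ ℤ^1 ⊕ ℤ/5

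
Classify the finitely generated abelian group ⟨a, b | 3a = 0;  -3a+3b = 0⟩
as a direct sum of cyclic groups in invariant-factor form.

rank_ℚ(R)=2; free=2−2=0
SNF(R) diag = [3, 3] → torsion [3, 3]

Answer: M ≅ ℤ/3 ⊕ ℤ/3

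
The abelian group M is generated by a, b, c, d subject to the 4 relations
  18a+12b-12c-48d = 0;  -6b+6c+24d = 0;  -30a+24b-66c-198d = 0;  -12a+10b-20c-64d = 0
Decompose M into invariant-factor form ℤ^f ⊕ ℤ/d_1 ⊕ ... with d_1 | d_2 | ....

rank_ℚ(R)=4; free=4−4=0
SNF(R) diag = [2, 6, 6, 18] → torsion [2, 6, 6, 18]

Answer: M ≅ ℤ/2 ⊕ ℤ/6 ⊕ ℤ/6 ⊕ ℤ/18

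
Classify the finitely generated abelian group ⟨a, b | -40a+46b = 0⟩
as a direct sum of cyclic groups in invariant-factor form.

rank_ℚ(R)=1; free=2−1=1
SNF(R) diag = [2] → torsion [2]

Answer: M ≅ ℤ^1 ⊕ ℤ/2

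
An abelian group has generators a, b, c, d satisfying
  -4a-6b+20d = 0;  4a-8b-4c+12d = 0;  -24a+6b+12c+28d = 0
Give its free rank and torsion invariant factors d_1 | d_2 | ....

Answer: M ≅ ℤ^1 ⊕ ℤ/2 ⊕ ℤ/4 ⊕ ℤ/4

Derivation:
rank_ℚ(R)=3; free=4−3=1
SNF(R) diag = [2, 4, 4] → torsion [2, 4, 4]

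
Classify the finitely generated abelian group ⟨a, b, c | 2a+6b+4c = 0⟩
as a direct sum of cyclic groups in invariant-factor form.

Answer: M ≅ ℤ^2 ⊕ ℤ/2

Derivation:
rank_ℚ(R)=1; free=3−1=2
SNF(R) diag = [2] → torsion [2]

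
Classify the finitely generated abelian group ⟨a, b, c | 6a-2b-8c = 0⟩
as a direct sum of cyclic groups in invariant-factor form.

rank_ℚ(R)=1; free=3−1=2
SNF(R) diag = [2] → torsion [2]

Answer: M ≅ ℤ^2 ⊕ ℤ/2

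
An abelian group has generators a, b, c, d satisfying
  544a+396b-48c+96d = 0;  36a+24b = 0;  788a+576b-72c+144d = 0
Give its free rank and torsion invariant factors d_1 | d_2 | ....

Answer: M ≅ ℤ^1 ⊕ ℤ/4 ⊕ ℤ/12 ⊕ ℤ/24

Derivation:
rank_ℚ(R)=3; free=4−3=1
SNF(R) diag = [4, 12, 24] → torsion [4, 12, 24]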